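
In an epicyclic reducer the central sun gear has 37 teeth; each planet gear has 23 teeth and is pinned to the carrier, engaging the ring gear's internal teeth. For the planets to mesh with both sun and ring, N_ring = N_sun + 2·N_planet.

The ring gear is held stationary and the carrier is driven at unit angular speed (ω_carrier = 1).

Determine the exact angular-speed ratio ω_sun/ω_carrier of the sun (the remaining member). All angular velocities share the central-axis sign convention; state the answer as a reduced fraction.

N_ring = 37 + 2·23 = 83
37(ω_s−ω_c) = −83(ω_r−ω_c),  ω_r=0, ω_c=1
ω_s = 1 − (83/37)(0−1) = 120/37
ω_s/ω_c = 120/37

120/37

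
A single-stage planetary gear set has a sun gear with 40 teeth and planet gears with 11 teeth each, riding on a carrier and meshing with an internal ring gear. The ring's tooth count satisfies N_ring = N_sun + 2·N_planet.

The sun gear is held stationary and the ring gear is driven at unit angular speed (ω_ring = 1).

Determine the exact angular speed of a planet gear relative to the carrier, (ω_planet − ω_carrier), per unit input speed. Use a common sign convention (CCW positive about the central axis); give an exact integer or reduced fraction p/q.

1240/561

N_ring = 40 + 2·11 = 62
40(ω_s−ω_c) = −62(ω_r−ω_c),  ω_s=0, ω_r=1
40(0−ω_c) = −62(1−ω_c)  ⇒  102ω_c = 62  ⇒  ω_c = 31/51
sun–planet: 40·(0−31/51) = −11·(ω_p−ω_c)  ⇒  ω_p−ω_c = −(40/11)·(-31/51) = 1240/561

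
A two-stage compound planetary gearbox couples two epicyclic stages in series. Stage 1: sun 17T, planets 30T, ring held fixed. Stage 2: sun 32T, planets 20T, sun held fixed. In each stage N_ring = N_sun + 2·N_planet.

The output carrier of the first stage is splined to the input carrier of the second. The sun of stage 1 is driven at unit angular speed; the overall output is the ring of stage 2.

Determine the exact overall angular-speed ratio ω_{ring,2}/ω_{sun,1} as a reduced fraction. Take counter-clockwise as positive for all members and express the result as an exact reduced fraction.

Stage 1: N_ring = 17 + 2·30 = 77
Stage 1: 17(ω_s−ω_c) = −77(ω_r−ω_c),  ω_r=0, ω_s=1
Stage 1: 17(1−ω_c) = −77(0−ω_c)  ⇒  94ω_c = 17  ⇒  ω_c = 17/94
  ⇒ ω_c¹/ω_s¹ = 17/94
Stage 2: N_ring = 32 + 2·20 = 72
Stage 2: 32(ω_s−ω_c) = −72(ω_r−ω_c),  ω_s=0, ω_c=1
Stage 2: ω_r = 1 − (32/72)(0−1) = 13/9
  ⇒ ω_r²/ω_c² = 13/9
Coupling ω_c² = ω_c¹ ⇒ overall = 17/94 × 13/9 = 221/846

221/846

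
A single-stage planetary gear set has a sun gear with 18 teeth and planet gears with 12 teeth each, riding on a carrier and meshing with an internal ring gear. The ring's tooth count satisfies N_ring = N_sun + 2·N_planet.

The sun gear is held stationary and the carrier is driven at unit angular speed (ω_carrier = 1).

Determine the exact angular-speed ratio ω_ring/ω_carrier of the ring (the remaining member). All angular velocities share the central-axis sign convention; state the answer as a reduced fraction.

N_ring = 18 + 2·12 = 42
18(ω_s−ω_c) = −42(ω_r−ω_c),  ω_s=0, ω_c=1
ω_r = 1 − (18/42)(0−1) = 10/7
ω_r/ω_c = 10/7

10/7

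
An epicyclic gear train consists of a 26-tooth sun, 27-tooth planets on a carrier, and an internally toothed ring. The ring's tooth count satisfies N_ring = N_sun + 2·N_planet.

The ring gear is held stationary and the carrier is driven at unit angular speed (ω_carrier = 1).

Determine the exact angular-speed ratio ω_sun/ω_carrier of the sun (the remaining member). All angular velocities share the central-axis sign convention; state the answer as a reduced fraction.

53/13

N_ring = 26 + 2·27 = 80
26(ω_s−ω_c) = −80(ω_r−ω_c),  ω_r=0, ω_c=1
ω_s = 1 − (80/26)(0−1) = 53/13
ω_s/ω_c = 53/13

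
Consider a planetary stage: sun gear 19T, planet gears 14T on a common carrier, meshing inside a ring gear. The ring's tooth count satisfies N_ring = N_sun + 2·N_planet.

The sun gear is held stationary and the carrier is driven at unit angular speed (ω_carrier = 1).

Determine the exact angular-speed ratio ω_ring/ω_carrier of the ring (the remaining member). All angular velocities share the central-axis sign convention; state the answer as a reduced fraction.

N_ring = 19 + 2·14 = 47
19(ω_s−ω_c) = −47(ω_r−ω_c),  ω_s=0, ω_c=1
ω_r = 1 − (19/47)(0−1) = 66/47
ω_r/ω_c = 66/47

66/47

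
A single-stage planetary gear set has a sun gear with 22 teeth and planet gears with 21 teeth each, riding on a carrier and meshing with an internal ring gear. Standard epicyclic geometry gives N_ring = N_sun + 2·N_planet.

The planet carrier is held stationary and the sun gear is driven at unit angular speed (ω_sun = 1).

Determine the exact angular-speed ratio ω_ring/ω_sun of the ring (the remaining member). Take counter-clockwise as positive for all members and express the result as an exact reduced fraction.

-11/32

N_ring = 22 + 2·21 = 64
22(ω_s−ω_c) = −64(ω_r−ω_c),  ω_c=0, ω_s=1
ω_r = 0 − (22/64)(1−0) = -11/32
ω_r/ω_s = -11/32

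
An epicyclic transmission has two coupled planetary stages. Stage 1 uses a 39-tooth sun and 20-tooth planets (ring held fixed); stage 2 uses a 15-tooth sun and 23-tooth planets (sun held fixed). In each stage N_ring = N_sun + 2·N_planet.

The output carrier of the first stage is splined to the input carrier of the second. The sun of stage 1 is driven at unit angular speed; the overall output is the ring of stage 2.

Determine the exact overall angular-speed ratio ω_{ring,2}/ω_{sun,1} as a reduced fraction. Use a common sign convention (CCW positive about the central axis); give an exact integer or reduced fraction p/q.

Stage 1: N_ring = 39 + 2·20 = 79
Stage 1: 39(ω_s−ω_c) = −79(ω_r−ω_c),  ω_r=0, ω_s=1
Stage 1: 39(1−ω_c) = −79(0−ω_c)  ⇒  118ω_c = 39  ⇒  ω_c = 39/118
  ⇒ ω_c¹/ω_s¹ = 39/118
Stage 2: N_ring = 15 + 2·23 = 61
Stage 2: 15(ω_s−ω_c) = −61(ω_r−ω_c),  ω_s=0, ω_c=1
Stage 2: ω_r = 1 − (15/61)(0−1) = 76/61
  ⇒ ω_r²/ω_c² = 76/61
Coupling ω_c² = ω_c¹ ⇒ overall = 39/118 × 76/61 = 1482/3599

1482/3599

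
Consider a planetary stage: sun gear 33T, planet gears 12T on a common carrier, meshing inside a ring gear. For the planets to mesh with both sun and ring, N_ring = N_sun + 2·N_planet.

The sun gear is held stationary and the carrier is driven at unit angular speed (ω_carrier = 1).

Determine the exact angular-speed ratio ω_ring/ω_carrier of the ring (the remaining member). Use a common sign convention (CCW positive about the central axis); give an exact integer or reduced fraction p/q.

30/19

N_ring = 33 + 2·12 = 57
33(ω_s−ω_c) = −57(ω_r−ω_c),  ω_s=0, ω_c=1
ω_r = 1 − (33/57)(0−1) = 30/19
ω_r/ω_c = 30/19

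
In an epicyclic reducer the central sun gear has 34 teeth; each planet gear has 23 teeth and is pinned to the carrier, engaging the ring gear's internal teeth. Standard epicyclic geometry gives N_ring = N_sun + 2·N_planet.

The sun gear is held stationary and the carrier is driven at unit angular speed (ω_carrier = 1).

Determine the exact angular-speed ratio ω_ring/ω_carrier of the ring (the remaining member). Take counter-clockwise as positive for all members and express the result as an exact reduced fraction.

57/40

N_ring = 34 + 2·23 = 80
34(ω_s−ω_c) = −80(ω_r−ω_c),  ω_s=0, ω_c=1
ω_r = 1 − (34/80)(0−1) = 57/40
ω_r/ω_c = 57/40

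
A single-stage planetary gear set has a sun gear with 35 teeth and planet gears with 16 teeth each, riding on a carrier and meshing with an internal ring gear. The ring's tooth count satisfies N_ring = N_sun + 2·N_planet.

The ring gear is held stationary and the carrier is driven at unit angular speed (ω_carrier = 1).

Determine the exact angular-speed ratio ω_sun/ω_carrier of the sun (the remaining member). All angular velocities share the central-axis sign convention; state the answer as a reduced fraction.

102/35

N_ring = 35 + 2·16 = 67
35(ω_s−ω_c) = −67(ω_r−ω_c),  ω_r=0, ω_c=1
ω_s = 1 − (67/35)(0−1) = 102/35
ω_s/ω_c = 102/35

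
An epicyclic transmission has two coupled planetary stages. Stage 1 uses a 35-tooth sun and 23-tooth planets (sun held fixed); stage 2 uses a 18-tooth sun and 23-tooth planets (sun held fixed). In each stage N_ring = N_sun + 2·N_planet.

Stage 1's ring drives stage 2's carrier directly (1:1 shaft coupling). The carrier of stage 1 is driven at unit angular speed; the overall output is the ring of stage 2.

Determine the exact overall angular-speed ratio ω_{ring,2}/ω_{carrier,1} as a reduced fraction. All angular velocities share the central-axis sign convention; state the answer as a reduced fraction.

Stage 1: N_ring = 35 + 2·23 = 81
Stage 1: 35(ω_s−ω_c) = −81(ω_r−ω_c),  ω_s=0, ω_c=1
Stage 1: ω_r = 1 − (35/81)(0−1) = 116/81
  ⇒ ω_r¹/ω_c¹ = 116/81
Stage 2: N_ring = 18 + 2·23 = 64
Stage 2: 18(ω_s−ω_c) = −64(ω_r−ω_c),  ω_s=0, ω_c=1
Stage 2: ω_r = 1 − (18/64)(0−1) = 41/32
  ⇒ ω_r²/ω_c² = 41/32
Coupling ω_c² = ω_r¹ ⇒ overall = 116/81 × 41/32 = 1189/648

1189/648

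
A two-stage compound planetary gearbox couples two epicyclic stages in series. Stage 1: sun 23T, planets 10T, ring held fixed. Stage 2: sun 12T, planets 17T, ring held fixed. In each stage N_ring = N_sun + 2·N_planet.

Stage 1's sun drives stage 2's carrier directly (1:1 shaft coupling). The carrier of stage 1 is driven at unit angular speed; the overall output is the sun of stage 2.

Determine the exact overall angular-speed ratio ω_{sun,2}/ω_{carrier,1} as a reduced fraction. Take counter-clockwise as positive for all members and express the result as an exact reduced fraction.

319/23

Stage 1: N_ring = 23 + 2·10 = 43
Stage 1: 23(ω_s−ω_c) = −43(ω_r−ω_c),  ω_r=0, ω_c=1
Stage 1: ω_s = 1 − (43/23)(0−1) = 66/23
  ⇒ ω_s¹/ω_c¹ = 66/23
Stage 2: N_ring = 12 + 2·17 = 46
Stage 2: 12(ω_s−ω_c) = −46(ω_r−ω_c),  ω_r=0, ω_c=1
Stage 2: ω_s = 1 − (46/12)(0−1) = 29/6
  ⇒ ω_s²/ω_c² = 29/6
Coupling ω_c² = ω_s¹ ⇒ overall = 66/23 × 29/6 = 319/23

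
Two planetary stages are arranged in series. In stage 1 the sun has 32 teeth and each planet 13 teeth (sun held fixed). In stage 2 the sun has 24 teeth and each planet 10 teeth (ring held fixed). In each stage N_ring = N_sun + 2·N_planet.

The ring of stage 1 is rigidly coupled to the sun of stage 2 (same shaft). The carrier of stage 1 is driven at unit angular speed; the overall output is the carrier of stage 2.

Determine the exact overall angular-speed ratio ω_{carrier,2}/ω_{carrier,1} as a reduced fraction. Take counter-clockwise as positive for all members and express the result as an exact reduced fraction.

270/493

Stage 1: N_ring = 32 + 2·13 = 58
Stage 1: 32(ω_s−ω_c) = −58(ω_r−ω_c),  ω_s=0, ω_c=1
Stage 1: ω_r = 1 − (32/58)(0−1) = 45/29
  ⇒ ω_r¹/ω_c¹ = 45/29
Stage 2: N_ring = 24 + 2·10 = 44
Stage 2: 24(ω_s−ω_c) = −44(ω_r−ω_c),  ω_r=0, ω_s=1
Stage 2: 24(1−ω_c) = −44(0−ω_c)  ⇒  68ω_c = 24  ⇒  ω_c = 6/17
  ⇒ ω_c²/ω_s² = 6/17
Coupling ω_s² = ω_r¹ ⇒ overall = 45/29 × 6/17 = 270/493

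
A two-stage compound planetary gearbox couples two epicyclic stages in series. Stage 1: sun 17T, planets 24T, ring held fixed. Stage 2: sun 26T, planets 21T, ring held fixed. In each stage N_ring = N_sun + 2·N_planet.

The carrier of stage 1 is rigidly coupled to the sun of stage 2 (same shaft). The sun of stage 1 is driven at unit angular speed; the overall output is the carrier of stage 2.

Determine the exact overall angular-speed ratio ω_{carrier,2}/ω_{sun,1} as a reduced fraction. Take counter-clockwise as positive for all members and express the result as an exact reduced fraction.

221/3854

Stage 1: N_ring = 17 + 2·24 = 65
Stage 1: 17(ω_s−ω_c) = −65(ω_r−ω_c),  ω_r=0, ω_s=1
Stage 1: 17(1−ω_c) = −65(0−ω_c)  ⇒  82ω_c = 17  ⇒  ω_c = 17/82
  ⇒ ω_c¹/ω_s¹ = 17/82
Stage 2: N_ring = 26 + 2·21 = 68
Stage 2: 26(ω_s−ω_c) = −68(ω_r−ω_c),  ω_r=0, ω_s=1
Stage 2: 26(1−ω_c) = −68(0−ω_c)  ⇒  94ω_c = 26  ⇒  ω_c = 13/47
  ⇒ ω_c²/ω_s² = 13/47
Coupling ω_s² = ω_c¹ ⇒ overall = 17/82 × 13/47 = 221/3854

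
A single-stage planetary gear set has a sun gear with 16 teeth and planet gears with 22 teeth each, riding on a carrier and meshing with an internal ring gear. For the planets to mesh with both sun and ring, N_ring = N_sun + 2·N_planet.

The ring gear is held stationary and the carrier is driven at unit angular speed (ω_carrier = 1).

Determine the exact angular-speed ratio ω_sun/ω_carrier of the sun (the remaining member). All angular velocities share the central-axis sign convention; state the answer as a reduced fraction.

19/4

N_ring = 16 + 2·22 = 60
16(ω_s−ω_c) = −60(ω_r−ω_c),  ω_r=0, ω_c=1
ω_s = 1 − (60/16)(0−1) = 19/4
ω_s/ω_c = 19/4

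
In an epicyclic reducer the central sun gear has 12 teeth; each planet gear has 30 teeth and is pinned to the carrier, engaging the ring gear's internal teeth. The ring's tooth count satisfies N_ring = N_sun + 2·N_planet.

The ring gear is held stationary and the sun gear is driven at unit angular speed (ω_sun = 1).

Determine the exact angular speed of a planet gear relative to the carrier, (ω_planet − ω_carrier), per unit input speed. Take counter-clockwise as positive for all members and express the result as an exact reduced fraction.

N_ring = 12 + 2·30 = 72
12(ω_s−ω_c) = −72(ω_r−ω_c),  ω_r=0, ω_s=1
12(1−ω_c) = −72(0−ω_c)  ⇒  84ω_c = 12  ⇒  ω_c = 1/7
sun–planet: 12·(1−1/7) = −30·(ω_p−ω_c)  ⇒  ω_p−ω_c = −(12/30)·(6/7) = -12/35

-12/35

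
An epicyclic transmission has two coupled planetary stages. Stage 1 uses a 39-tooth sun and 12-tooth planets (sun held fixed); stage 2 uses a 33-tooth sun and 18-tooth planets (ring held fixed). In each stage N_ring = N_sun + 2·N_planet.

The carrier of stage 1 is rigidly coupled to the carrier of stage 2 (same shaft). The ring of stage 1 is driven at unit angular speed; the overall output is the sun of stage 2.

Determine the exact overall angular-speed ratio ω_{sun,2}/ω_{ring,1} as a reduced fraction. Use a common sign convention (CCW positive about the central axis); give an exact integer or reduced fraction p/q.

Stage 1: N_ring = 39 + 2·12 = 63
Stage 1: 39(ω_s−ω_c) = −63(ω_r−ω_c),  ω_s=0, ω_r=1
Stage 1: 39(0−ω_c) = −63(1−ω_c)  ⇒  102ω_c = 63  ⇒  ω_c = 21/34
  ⇒ ω_c¹/ω_r¹ = 21/34
Stage 2: N_ring = 33 + 2·18 = 69
Stage 2: 33(ω_s−ω_c) = −69(ω_r−ω_c),  ω_r=0, ω_c=1
Stage 2: ω_s = 1 − (69/33)(0−1) = 34/11
  ⇒ ω_s²/ω_c² = 34/11
Coupling ω_c² = ω_c¹ ⇒ overall = 21/34 × 34/11 = 21/11

21/11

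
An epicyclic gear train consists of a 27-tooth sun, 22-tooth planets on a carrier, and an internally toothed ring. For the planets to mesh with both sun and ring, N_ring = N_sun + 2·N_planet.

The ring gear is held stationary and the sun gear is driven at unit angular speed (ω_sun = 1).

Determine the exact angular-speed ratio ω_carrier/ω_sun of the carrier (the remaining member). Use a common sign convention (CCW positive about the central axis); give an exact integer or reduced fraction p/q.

27/98

N_ring = 27 + 2·22 = 71
27(ω_s−ω_c) = −71(ω_r−ω_c),  ω_r=0, ω_s=1
27(1−ω_c) = −71(0−ω_c)  ⇒  98ω_c = 27  ⇒  ω_c = 27/98
ω_c/ω_s = 27/98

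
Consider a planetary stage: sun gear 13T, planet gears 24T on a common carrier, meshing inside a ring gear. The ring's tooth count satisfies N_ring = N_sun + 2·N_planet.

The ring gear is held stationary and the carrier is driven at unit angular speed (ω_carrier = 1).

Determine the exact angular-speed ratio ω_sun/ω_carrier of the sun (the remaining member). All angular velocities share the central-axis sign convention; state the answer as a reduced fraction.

74/13

N_ring = 13 + 2·24 = 61
13(ω_s−ω_c) = −61(ω_r−ω_c),  ω_r=0, ω_c=1
ω_s = 1 − (61/13)(0−1) = 74/13
ω_s/ω_c = 74/13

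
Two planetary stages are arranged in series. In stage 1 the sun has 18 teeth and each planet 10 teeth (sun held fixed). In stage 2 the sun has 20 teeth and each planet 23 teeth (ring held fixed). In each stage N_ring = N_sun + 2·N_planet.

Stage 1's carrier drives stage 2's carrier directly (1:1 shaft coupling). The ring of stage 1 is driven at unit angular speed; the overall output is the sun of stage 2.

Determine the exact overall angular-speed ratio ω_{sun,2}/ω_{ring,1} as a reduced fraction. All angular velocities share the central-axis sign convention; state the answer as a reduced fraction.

Stage 1: N_ring = 18 + 2·10 = 38
Stage 1: 18(ω_s−ω_c) = −38(ω_r−ω_c),  ω_s=0, ω_r=1
Stage 1: 18(0−ω_c) = −38(1−ω_c)  ⇒  56ω_c = 38  ⇒  ω_c = 19/28
  ⇒ ω_c¹/ω_r¹ = 19/28
Stage 2: N_ring = 20 + 2·23 = 66
Stage 2: 20(ω_s−ω_c) = −66(ω_r−ω_c),  ω_r=0, ω_c=1
Stage 2: ω_s = 1 − (66/20)(0−1) = 43/10
  ⇒ ω_s²/ω_c² = 43/10
Coupling ω_c² = ω_c¹ ⇒ overall = 19/28 × 43/10 = 817/280

817/280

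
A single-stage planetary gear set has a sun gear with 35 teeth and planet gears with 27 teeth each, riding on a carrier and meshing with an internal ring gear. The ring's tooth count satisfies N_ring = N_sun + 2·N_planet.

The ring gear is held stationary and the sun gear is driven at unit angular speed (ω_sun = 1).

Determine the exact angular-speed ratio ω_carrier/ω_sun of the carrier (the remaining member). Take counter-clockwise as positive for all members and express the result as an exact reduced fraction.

N_ring = 35 + 2·27 = 89
35(ω_s−ω_c) = −89(ω_r−ω_c),  ω_r=0, ω_s=1
35(1−ω_c) = −89(0−ω_c)  ⇒  124ω_c = 35  ⇒  ω_c = 35/124
ω_c/ω_s = 35/124

35/124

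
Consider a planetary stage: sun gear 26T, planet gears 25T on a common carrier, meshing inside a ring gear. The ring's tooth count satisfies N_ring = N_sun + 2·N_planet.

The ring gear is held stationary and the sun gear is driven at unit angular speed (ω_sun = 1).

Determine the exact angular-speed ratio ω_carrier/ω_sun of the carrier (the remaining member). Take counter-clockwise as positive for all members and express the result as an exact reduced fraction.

N_ring = 26 + 2·25 = 76
26(ω_s−ω_c) = −76(ω_r−ω_c),  ω_r=0, ω_s=1
26(1−ω_c) = −76(0−ω_c)  ⇒  102ω_c = 26  ⇒  ω_c = 13/51
ω_c/ω_s = 13/51

13/51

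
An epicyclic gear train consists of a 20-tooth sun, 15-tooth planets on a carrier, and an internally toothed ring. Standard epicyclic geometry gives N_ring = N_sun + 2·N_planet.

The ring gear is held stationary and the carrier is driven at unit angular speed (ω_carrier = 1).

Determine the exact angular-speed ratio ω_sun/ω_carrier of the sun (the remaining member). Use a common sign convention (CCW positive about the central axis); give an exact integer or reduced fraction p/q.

N_ring = 20 + 2·15 = 50
20(ω_s−ω_c) = −50(ω_r−ω_c),  ω_r=0, ω_c=1
ω_s = 1 − (50/20)(0−1) = 7/2
ω_s/ω_c = 7/2

7/2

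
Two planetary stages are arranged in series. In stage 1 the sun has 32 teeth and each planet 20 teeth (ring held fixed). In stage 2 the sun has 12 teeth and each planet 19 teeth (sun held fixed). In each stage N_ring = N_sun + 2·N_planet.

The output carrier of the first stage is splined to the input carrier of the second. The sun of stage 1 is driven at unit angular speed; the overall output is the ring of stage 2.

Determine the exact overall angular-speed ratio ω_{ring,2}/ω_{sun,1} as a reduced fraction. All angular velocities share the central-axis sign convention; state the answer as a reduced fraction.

Stage 1: N_ring = 32 + 2·20 = 72
Stage 1: 32(ω_s−ω_c) = −72(ω_r−ω_c),  ω_r=0, ω_s=1
Stage 1: 32(1−ω_c) = −72(0−ω_c)  ⇒  104ω_c = 32  ⇒  ω_c = 4/13
  ⇒ ω_c¹/ω_s¹ = 4/13
Stage 2: N_ring = 12 + 2·19 = 50
Stage 2: 12(ω_s−ω_c) = −50(ω_r−ω_c),  ω_s=0, ω_c=1
Stage 2: ω_r = 1 − (12/50)(0−1) = 31/25
  ⇒ ω_r²/ω_c² = 31/25
Coupling ω_c² = ω_c¹ ⇒ overall = 4/13 × 31/25 = 124/325

124/325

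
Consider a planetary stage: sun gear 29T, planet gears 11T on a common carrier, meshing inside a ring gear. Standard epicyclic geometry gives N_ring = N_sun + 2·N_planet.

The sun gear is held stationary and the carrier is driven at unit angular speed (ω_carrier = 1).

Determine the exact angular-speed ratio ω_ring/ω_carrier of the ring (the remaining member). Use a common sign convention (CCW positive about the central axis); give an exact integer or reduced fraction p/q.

80/51

N_ring = 29 + 2·11 = 51
29(ω_s−ω_c) = −51(ω_r−ω_c),  ω_s=0, ω_c=1
ω_r = 1 − (29/51)(0−1) = 80/51
ω_r/ω_c = 80/51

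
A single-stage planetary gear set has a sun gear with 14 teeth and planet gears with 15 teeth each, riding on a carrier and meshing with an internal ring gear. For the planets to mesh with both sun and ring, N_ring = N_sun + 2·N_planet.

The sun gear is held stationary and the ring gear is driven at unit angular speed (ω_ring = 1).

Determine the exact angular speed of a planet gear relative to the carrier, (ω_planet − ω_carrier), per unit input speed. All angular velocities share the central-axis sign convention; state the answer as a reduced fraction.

N_ring = 14 + 2·15 = 44
14(ω_s−ω_c) = −44(ω_r−ω_c),  ω_s=0, ω_r=1
14(0−ω_c) = −44(1−ω_c)  ⇒  58ω_c = 44  ⇒  ω_c = 22/29
sun–planet: 14·(0−22/29) = −15·(ω_p−ω_c)  ⇒  ω_p−ω_c = −(14/15)·(-22/29) = 308/435

308/435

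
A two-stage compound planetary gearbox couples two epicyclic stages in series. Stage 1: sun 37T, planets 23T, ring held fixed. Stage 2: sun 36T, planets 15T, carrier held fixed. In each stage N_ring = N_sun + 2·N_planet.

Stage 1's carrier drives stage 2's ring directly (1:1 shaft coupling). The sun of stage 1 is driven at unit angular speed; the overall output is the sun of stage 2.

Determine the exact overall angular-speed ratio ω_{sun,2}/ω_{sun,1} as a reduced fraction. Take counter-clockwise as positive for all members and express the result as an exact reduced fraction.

Stage 1: N_ring = 37 + 2·23 = 83
Stage 1: 37(ω_s−ω_c) = −83(ω_r−ω_c),  ω_r=0, ω_s=1
Stage 1: 37(1−ω_c) = −83(0−ω_c)  ⇒  120ω_c = 37  ⇒  ω_c = 37/120
  ⇒ ω_c¹/ω_s¹ = 37/120
Stage 2: N_ring = 36 + 2·15 = 66
Stage 2: 36(ω_s−ω_c) = −66(ω_r−ω_c),  ω_c=0, ω_r=1
Stage 2: ω_s = 0 − (66/36)(1−0) = -11/6
  ⇒ ω_s²/ω_r² = -11/6
Coupling ω_r² = ω_c¹ ⇒ overall = 37/120 × -11/6 = -407/720

-407/720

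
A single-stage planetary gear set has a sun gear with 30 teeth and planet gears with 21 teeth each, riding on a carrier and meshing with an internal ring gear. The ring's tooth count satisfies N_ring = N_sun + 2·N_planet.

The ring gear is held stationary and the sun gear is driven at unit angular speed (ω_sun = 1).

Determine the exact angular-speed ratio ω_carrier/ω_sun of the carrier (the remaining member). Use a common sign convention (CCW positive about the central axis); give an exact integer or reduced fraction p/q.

N_ring = 30 + 2·21 = 72
30(ω_s−ω_c) = −72(ω_r−ω_c),  ω_r=0, ω_s=1
30(1−ω_c) = −72(0−ω_c)  ⇒  102ω_c = 30  ⇒  ω_c = 5/17
ω_c/ω_s = 5/17

5/17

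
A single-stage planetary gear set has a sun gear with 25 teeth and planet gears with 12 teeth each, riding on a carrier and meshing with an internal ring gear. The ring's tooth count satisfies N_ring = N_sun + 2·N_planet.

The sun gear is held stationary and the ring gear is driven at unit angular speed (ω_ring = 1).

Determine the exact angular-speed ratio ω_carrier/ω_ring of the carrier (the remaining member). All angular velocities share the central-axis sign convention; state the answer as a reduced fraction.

N_ring = 25 + 2·12 = 49
25(ω_s−ω_c) = −49(ω_r−ω_c),  ω_s=0, ω_r=1
25(0−ω_c) = −49(1−ω_c)  ⇒  74ω_c = 49  ⇒  ω_c = 49/74
ω_c/ω_r = 49/74

49/74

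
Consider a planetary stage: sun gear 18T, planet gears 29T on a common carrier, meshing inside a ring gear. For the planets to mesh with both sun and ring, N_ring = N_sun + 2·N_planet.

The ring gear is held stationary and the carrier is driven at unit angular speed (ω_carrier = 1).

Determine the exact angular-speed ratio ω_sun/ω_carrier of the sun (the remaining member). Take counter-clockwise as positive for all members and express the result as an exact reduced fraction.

47/9

N_ring = 18 + 2·29 = 76
18(ω_s−ω_c) = −76(ω_r−ω_c),  ω_r=0, ω_c=1
ω_s = 1 − (76/18)(0−1) = 47/9
ω_s/ω_c = 47/9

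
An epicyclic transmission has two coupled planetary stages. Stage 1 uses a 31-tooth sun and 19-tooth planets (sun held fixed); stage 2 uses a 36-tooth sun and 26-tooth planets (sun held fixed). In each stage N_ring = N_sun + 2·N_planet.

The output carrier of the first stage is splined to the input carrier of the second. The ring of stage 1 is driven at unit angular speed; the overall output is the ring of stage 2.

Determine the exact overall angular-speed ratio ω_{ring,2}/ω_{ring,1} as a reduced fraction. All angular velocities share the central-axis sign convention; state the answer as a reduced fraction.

Stage 1: N_ring = 31 + 2·19 = 69
Stage 1: 31(ω_s−ω_c) = −69(ω_r−ω_c),  ω_s=0, ω_r=1
Stage 1: 31(0−ω_c) = −69(1−ω_c)  ⇒  100ω_c = 69  ⇒  ω_c = 69/100
  ⇒ ω_c¹/ω_r¹ = 69/100
Stage 2: N_ring = 36 + 2·26 = 88
Stage 2: 36(ω_s−ω_c) = −88(ω_r−ω_c),  ω_s=0, ω_c=1
Stage 2: ω_r = 1 − (36/88)(0−1) = 31/22
  ⇒ ω_r²/ω_c² = 31/22
Coupling ω_c² = ω_c¹ ⇒ overall = 69/100 × 31/22 = 2139/2200

2139/2200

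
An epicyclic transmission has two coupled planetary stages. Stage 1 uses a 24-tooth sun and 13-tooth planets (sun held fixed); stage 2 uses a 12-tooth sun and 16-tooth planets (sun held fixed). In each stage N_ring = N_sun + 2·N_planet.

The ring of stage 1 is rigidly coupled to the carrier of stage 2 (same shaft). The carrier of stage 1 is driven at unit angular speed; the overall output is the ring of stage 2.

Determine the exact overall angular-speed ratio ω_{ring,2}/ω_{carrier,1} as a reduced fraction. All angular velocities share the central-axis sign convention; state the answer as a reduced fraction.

Stage 1: N_ring = 24 + 2·13 = 50
Stage 1: 24(ω_s−ω_c) = −50(ω_r−ω_c),  ω_s=0, ω_c=1
Stage 1: ω_r = 1 − (24/50)(0−1) = 37/25
  ⇒ ω_r¹/ω_c¹ = 37/25
Stage 2: N_ring = 12 + 2·16 = 44
Stage 2: 12(ω_s−ω_c) = −44(ω_r−ω_c),  ω_s=0, ω_c=1
Stage 2: ω_r = 1 − (12/44)(0−1) = 14/11
  ⇒ ω_r²/ω_c² = 14/11
Coupling ω_c² = ω_r¹ ⇒ overall = 37/25 × 14/11 = 518/275

518/275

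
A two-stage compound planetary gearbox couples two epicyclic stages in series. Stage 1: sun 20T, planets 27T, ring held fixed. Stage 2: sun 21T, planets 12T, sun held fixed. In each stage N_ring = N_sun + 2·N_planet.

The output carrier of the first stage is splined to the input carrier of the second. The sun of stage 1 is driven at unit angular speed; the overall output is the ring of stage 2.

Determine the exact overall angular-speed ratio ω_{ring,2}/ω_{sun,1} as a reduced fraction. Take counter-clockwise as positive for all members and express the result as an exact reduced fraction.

44/141

Stage 1: N_ring = 20 + 2·27 = 74
Stage 1: 20(ω_s−ω_c) = −74(ω_r−ω_c),  ω_r=0, ω_s=1
Stage 1: 20(1−ω_c) = −74(0−ω_c)  ⇒  94ω_c = 20  ⇒  ω_c = 10/47
  ⇒ ω_c¹/ω_s¹ = 10/47
Stage 2: N_ring = 21 + 2·12 = 45
Stage 2: 21(ω_s−ω_c) = −45(ω_r−ω_c),  ω_s=0, ω_c=1
Stage 2: ω_r = 1 − (21/45)(0−1) = 22/15
  ⇒ ω_r²/ω_c² = 22/15
Coupling ω_c² = ω_c¹ ⇒ overall = 10/47 × 22/15 = 44/141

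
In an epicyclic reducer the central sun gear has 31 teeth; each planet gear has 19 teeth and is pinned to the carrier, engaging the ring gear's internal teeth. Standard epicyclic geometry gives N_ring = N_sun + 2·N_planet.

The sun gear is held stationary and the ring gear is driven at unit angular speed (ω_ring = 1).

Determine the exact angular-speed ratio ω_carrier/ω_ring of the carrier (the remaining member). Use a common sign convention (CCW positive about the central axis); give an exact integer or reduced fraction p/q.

69/100

N_ring = 31 + 2·19 = 69
31(ω_s−ω_c) = −69(ω_r−ω_c),  ω_s=0, ω_r=1
31(0−ω_c) = −69(1−ω_c)  ⇒  100ω_c = 69  ⇒  ω_c = 69/100
ω_c/ω_r = 69/100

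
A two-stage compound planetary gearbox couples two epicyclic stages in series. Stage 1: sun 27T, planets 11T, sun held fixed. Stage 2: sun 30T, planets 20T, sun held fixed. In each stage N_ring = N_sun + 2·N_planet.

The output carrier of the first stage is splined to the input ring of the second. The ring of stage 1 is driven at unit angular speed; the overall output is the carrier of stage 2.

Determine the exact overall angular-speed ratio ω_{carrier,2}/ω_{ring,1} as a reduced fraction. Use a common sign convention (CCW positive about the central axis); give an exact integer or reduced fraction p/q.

343/760

Stage 1: N_ring = 27 + 2·11 = 49
Stage 1: 27(ω_s−ω_c) = −49(ω_r−ω_c),  ω_s=0, ω_r=1
Stage 1: 27(0−ω_c) = −49(1−ω_c)  ⇒  76ω_c = 49  ⇒  ω_c = 49/76
  ⇒ ω_c¹/ω_r¹ = 49/76
Stage 2: N_ring = 30 + 2·20 = 70
Stage 2: 30(ω_s−ω_c) = −70(ω_r−ω_c),  ω_s=0, ω_r=1
Stage 2: 30(0−ω_c) = −70(1−ω_c)  ⇒  100ω_c = 70  ⇒  ω_c = 7/10
  ⇒ ω_c²/ω_r² = 7/10
Coupling ω_r² = ω_c¹ ⇒ overall = 49/76 × 7/10 = 343/760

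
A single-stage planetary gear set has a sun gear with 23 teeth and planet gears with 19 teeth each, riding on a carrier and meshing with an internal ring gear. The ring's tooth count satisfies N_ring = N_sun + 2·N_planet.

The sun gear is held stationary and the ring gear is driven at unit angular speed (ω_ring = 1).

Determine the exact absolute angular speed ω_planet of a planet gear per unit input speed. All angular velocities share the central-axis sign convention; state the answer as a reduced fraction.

N_ring = 23 + 2·19 = 61
23(ω_s−ω_c) = −61(ω_r−ω_c),  ω_s=0, ω_r=1
23(0−ω_c) = −61(1−ω_c)  ⇒  84ω_c = 61  ⇒  ω_c = 61/84
sun–planet: 23·(0−61/84) = −19·(ω_p−ω_c)  ⇒  ω_p−ω_c = −(23/19)·(-61/84) = 1403/1596
ω_p = 61/84 + 1403/1596 = 61/38

61/38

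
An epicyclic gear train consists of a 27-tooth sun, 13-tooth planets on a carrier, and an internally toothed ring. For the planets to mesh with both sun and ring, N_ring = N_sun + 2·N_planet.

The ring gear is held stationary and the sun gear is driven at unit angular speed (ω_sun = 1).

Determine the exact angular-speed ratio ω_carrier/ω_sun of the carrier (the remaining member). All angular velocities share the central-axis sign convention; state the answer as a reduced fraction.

N_ring = 27 + 2·13 = 53
27(ω_s−ω_c) = −53(ω_r−ω_c),  ω_r=0, ω_s=1
27(1−ω_c) = −53(0−ω_c)  ⇒  80ω_c = 27  ⇒  ω_c = 27/80
ω_c/ω_s = 27/80

27/80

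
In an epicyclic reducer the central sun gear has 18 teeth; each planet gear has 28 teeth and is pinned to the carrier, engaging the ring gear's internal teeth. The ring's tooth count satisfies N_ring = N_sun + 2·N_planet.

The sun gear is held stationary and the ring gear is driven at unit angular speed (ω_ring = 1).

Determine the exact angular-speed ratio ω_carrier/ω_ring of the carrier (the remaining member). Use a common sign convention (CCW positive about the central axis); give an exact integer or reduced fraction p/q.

37/46

N_ring = 18 + 2·28 = 74
18(ω_s−ω_c) = −74(ω_r−ω_c),  ω_s=0, ω_r=1
18(0−ω_c) = −74(1−ω_c)  ⇒  92ω_c = 74  ⇒  ω_c = 37/46
ω_c/ω_r = 37/46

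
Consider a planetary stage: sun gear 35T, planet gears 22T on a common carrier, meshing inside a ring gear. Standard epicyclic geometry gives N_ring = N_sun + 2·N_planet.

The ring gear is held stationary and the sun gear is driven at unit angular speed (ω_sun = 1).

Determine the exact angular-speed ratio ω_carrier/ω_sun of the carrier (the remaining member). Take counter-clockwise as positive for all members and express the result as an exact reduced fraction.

N_ring = 35 + 2·22 = 79
35(ω_s−ω_c) = −79(ω_r−ω_c),  ω_r=0, ω_s=1
35(1−ω_c) = −79(0−ω_c)  ⇒  114ω_c = 35  ⇒  ω_c = 35/114
ω_c/ω_s = 35/114

35/114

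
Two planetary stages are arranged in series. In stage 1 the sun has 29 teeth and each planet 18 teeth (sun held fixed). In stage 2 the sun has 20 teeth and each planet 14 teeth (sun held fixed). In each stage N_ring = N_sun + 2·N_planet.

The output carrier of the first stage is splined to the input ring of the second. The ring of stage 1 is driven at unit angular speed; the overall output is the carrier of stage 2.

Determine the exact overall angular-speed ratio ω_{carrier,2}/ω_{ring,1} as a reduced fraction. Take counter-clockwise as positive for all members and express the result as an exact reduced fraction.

Stage 1: N_ring = 29 + 2·18 = 65
Stage 1: 29(ω_s−ω_c) = −65(ω_r−ω_c),  ω_s=0, ω_r=1
Stage 1: 29(0−ω_c) = −65(1−ω_c)  ⇒  94ω_c = 65  ⇒  ω_c = 65/94
  ⇒ ω_c¹/ω_r¹ = 65/94
Stage 2: N_ring = 20 + 2·14 = 48
Stage 2: 20(ω_s−ω_c) = −48(ω_r−ω_c),  ω_s=0, ω_r=1
Stage 2: 20(0−ω_c) = −48(1−ω_c)  ⇒  68ω_c = 48  ⇒  ω_c = 12/17
  ⇒ ω_c²/ω_r² = 12/17
Coupling ω_r² = ω_c¹ ⇒ overall = 65/94 × 12/17 = 390/799

390/799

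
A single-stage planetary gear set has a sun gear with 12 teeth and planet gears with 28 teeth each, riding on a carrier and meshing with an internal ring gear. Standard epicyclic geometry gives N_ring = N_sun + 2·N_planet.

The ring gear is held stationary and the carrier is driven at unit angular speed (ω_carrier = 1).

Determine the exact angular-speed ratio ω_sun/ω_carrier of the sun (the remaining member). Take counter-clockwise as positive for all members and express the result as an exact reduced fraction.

20/3

N_ring = 12 + 2·28 = 68
12(ω_s−ω_c) = −68(ω_r−ω_c),  ω_r=0, ω_c=1
ω_s = 1 − (68/12)(0−1) = 20/3
ω_s/ω_c = 20/3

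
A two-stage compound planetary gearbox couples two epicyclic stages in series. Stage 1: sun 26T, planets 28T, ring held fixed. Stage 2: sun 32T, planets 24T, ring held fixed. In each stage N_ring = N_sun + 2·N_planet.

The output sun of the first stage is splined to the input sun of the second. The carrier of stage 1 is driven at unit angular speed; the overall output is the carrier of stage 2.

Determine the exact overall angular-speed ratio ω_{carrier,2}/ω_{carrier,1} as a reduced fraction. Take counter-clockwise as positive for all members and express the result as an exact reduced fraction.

108/91

Stage 1: N_ring = 26 + 2·28 = 82
Stage 1: 26(ω_s−ω_c) = −82(ω_r−ω_c),  ω_r=0, ω_c=1
Stage 1: ω_s = 1 − (82/26)(0−1) = 54/13
  ⇒ ω_s¹/ω_c¹ = 54/13
Stage 2: N_ring = 32 + 2·24 = 80
Stage 2: 32(ω_s−ω_c) = −80(ω_r−ω_c),  ω_r=0, ω_s=1
Stage 2: 32(1−ω_c) = −80(0−ω_c)  ⇒  112ω_c = 32  ⇒  ω_c = 2/7
  ⇒ ω_c²/ω_s² = 2/7
Coupling ω_s² = ω_s¹ ⇒ overall = 54/13 × 2/7 = 108/91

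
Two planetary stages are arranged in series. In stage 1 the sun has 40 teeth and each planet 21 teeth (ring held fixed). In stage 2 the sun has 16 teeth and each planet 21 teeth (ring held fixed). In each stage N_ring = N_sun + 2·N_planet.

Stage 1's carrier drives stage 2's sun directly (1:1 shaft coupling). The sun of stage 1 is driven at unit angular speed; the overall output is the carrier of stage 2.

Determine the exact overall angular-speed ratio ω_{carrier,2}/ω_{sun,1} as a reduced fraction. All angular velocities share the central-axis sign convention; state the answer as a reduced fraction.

Stage 1: N_ring = 40 + 2·21 = 82
Stage 1: 40(ω_s−ω_c) = −82(ω_r−ω_c),  ω_r=0, ω_s=1
Stage 1: 40(1−ω_c) = −82(0−ω_c)  ⇒  122ω_c = 40  ⇒  ω_c = 20/61
  ⇒ ω_c¹/ω_s¹ = 20/61
Stage 2: N_ring = 16 + 2·21 = 58
Stage 2: 16(ω_s−ω_c) = −58(ω_r−ω_c),  ω_r=0, ω_s=1
Stage 2: 16(1−ω_c) = −58(0−ω_c)  ⇒  74ω_c = 16  ⇒  ω_c = 8/37
  ⇒ ω_c²/ω_s² = 8/37
Coupling ω_s² = ω_c¹ ⇒ overall = 20/61 × 8/37 = 160/2257

160/2257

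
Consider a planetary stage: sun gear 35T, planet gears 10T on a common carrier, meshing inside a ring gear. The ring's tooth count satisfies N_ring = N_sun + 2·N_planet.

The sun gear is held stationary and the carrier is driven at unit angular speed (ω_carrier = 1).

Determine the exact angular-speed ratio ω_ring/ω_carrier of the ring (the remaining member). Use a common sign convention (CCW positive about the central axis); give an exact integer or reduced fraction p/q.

18/11

N_ring = 35 + 2·10 = 55
35(ω_s−ω_c) = −55(ω_r−ω_c),  ω_s=0, ω_c=1
ω_r = 1 − (35/55)(0−1) = 18/11
ω_r/ω_c = 18/11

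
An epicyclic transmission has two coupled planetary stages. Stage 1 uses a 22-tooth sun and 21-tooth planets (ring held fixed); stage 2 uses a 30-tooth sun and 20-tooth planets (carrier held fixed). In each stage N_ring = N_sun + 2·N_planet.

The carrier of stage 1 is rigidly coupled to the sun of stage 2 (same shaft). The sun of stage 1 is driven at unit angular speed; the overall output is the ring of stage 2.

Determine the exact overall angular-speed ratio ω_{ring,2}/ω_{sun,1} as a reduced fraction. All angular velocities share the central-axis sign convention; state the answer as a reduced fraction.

-33/301

Stage 1: N_ring = 22 + 2·21 = 64
Stage 1: 22(ω_s−ω_c) = −64(ω_r−ω_c),  ω_r=0, ω_s=1
Stage 1: 22(1−ω_c) = −64(0−ω_c)  ⇒  86ω_c = 22  ⇒  ω_c = 11/43
  ⇒ ω_c¹/ω_s¹ = 11/43
Stage 2: N_ring = 30 + 2·20 = 70
Stage 2: 30(ω_s−ω_c) = −70(ω_r−ω_c),  ω_c=0, ω_s=1
Stage 2: ω_r = 0 − (30/70)(1−0) = -3/7
  ⇒ ω_r²/ω_s² = -3/7
Coupling ω_s² = ω_c¹ ⇒ overall = 11/43 × -3/7 = -33/301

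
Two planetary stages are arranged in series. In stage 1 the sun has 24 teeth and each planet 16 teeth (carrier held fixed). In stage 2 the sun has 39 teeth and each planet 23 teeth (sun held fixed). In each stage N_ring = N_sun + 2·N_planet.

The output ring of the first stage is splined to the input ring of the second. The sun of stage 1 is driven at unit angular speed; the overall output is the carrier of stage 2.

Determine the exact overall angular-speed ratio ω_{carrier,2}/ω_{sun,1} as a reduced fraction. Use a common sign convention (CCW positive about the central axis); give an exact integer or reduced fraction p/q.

Stage 1: N_ring = 24 + 2·16 = 56
Stage 1: 24(ω_s−ω_c) = −56(ω_r−ω_c),  ω_c=0, ω_s=1
Stage 1: ω_r = 0 − (24/56)(1−0) = -3/7
  ⇒ ω_r¹/ω_s¹ = -3/7
Stage 2: N_ring = 39 + 2·23 = 85
Stage 2: 39(ω_s−ω_c) = −85(ω_r−ω_c),  ω_s=0, ω_r=1
Stage 2: 39(0−ω_c) = −85(1−ω_c)  ⇒  124ω_c = 85  ⇒  ω_c = 85/124
  ⇒ ω_c²/ω_r² = 85/124
Coupling ω_r² = ω_r¹ ⇒ overall = -3/7 × 85/124 = -255/868

-255/868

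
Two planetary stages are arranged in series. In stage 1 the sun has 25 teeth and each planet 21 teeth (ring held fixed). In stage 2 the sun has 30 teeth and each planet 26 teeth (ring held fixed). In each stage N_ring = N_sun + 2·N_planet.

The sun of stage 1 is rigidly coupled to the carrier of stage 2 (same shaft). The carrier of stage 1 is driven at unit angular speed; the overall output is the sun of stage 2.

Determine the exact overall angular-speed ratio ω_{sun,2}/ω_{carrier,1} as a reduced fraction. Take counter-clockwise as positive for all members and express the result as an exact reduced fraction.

5152/375

Stage 1: N_ring = 25 + 2·21 = 67
Stage 1: 25(ω_s−ω_c) = −67(ω_r−ω_c),  ω_r=0, ω_c=1
Stage 1: ω_s = 1 − (67/25)(0−1) = 92/25
  ⇒ ω_s¹/ω_c¹ = 92/25
Stage 2: N_ring = 30 + 2·26 = 82
Stage 2: 30(ω_s−ω_c) = −82(ω_r−ω_c),  ω_r=0, ω_c=1
Stage 2: ω_s = 1 − (82/30)(0−1) = 56/15
  ⇒ ω_s²/ω_c² = 56/15
Coupling ω_c² = ω_s¹ ⇒ overall = 92/25 × 56/15 = 5152/375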